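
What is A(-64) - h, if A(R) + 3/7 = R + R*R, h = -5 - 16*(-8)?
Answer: 27360/7 ≈ 3908.6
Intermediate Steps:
h = 123 (h = -5 + 128 = 123)
A(R) = -3/7 + R + R² (A(R) = -3/7 + (R + R*R) = -3/7 + (R + R²) = -3/7 + R + R²)
A(-64) - h = (-3/7 - 64 + (-64)²) - 1*123 = (-3/7 - 64 + 4096) - 123 = 28221/7 - 123 = 27360/7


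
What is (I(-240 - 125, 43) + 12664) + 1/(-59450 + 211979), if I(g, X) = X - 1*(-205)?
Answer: 1969454449/152529 ≈ 12912.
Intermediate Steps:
I(g, X) = 205 + X (I(g, X) = X + 205 = 205 + X)
(I(-240 - 125, 43) + 12664) + 1/(-59450 + 211979) = ((205 + 43) + 12664) + 1/(-59450 + 211979) = (248 + 12664) + 1/152529 = 12912 + 1/152529 = 1969454449/152529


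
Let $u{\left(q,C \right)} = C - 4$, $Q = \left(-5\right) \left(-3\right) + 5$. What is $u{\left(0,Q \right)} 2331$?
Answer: $37296$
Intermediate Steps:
$Q = 20$ ($Q = 15 + 5 = 20$)
$u{\left(q,C \right)} = -4 + C$ ($u{\left(q,C \right)} = C - 4 = -4 + C$)
$u{\left(0,Q \right)} 2331 = \left(-4 + 20\right) 2331 = 16 \cdot 2331 = 37296$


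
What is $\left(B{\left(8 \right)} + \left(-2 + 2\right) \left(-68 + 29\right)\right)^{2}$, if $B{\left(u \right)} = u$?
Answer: $64$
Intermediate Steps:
$\left(B{\left(8 \right)} + \left(-2 + 2\right) \left(-68 + 29\right)\right)^{2} = \left(8 + \left(-2 + 2\right) \left(-68 + 29\right)\right)^{2} = \left(8 + 0 \left(-39\right)\right)^{2} = \left(8 + 0\right)^{2} = 8^{2} = 64$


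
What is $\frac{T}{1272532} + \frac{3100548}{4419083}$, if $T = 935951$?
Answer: $\frac{8081591700469}{5623424528156} \approx 1.4371$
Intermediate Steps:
$\frac{T}{1272532} + \frac{3100548}{4419083} = \frac{935951}{1272532} + \frac{3100548}{4419083} = \frac{8081591700469}{5623424528156}$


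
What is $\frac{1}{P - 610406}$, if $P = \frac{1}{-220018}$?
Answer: $- \frac{220018}{134300307309} \approx -1.6383 \cdot 10^{-6}$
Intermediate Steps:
$P = - \frac{1}{220018} \approx -4.5451 \cdot 10^{-6}$
$\frac{1}{P - 610406} = \frac{1}{- \frac{1}{220018} - 610406} = \frac{1}{- \frac{134300307309}{220018}} = - \frac{220018}{134300307309}$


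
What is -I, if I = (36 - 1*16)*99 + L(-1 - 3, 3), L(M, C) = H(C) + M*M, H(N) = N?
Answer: -1999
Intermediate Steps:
L(M, C) = C + M**2 (L(M, C) = C + M*M = C + M**2)
I = 1999 (I = (36 - 1*16)*99 + (3 + (-1 - 3)**2) = (36 - 16)*99 + (3 + (-4)**2) = 20*99 + (3 + 16) = 1980 + 19 = 1999)
-I = -1*1999 = -1999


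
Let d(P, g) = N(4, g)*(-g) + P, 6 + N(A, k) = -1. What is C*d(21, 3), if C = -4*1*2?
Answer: -336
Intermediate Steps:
N(A, k) = -7 (N(A, k) = -6 - 1 = -7)
d(P, g) = P + 7*g (d(P, g) = -(-7)*g + P = 7*g + P = P + 7*g)
C = -8 (C = -4*2 = -8)
C*d(21, 3) = -8*(21 + 7*3) = -8*(21 + 21) = -8*42 = -336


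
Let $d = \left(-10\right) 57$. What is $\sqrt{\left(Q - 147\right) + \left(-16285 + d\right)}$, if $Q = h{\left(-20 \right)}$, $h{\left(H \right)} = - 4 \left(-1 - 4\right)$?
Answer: $i \sqrt{16982} \approx 130.31 i$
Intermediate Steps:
$h{\left(H \right)} = 20$ ($h{\left(H \right)} = \left(-4\right) \left(-5\right) = 20$)
$Q = 20$
$d = -570$
$\sqrt{\left(Q - 147\right) + \left(-16285 + d\right)} = \sqrt{\left(20 - 147\right) - 16855} = \sqrt{-127 - 16855} = \sqrt{-16982} = i \sqrt{16982}$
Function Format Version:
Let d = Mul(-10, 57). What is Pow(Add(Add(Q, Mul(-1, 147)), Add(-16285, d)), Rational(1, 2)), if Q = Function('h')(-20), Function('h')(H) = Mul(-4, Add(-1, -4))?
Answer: Mul(I, Pow(16982, Rational(1, 2))) ≈ Mul(130.31, I)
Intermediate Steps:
Function('h')(H) = 20 (Function('h')(H) = Mul(-4, -5) = 20)
Q = 20
d = -570
Pow(Add(Add(Q, Mul(-1, 147)), Add(-16285, d)), Rational(1, 2)) = Pow(Add(Add(20, Mul(-1, 147)), Add(-16285, -570)), Rational(1, 2)) = Pow(Add(Add(20, -147), -16855), Rational(1, 2)) = Pow(Add(-127, -16855), Rational(1, 2)) = Pow(-16982, Rational(1, 2)) = Mul(I, Pow(16982, Rational(1, 2)))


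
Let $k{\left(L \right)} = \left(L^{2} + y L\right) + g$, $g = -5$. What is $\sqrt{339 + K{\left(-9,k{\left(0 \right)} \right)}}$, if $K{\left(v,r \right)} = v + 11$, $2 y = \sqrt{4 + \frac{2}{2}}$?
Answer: $\sqrt{341} \approx 18.466$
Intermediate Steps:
$y = \frac{\sqrt{5}}{2}$ ($y = \frac{\sqrt{4 + \frac{2}{2}}}{2} = \frac{\sqrt{4 + 2 \cdot \frac{1}{2}}}{2} = \frac{\sqrt{4 + 1}}{2} = \frac{\sqrt{5}}{2} \approx 1.118$)
$k{\left(L \right)} = -5 + L^{2} + \frac{L \sqrt{5}}{2}$ ($k{\left(L \right)} = \left(L^{2} + \frac{\sqrt{5}}{2} L\right) - 5 = \left(L^{2} + \frac{L \sqrt{5}}{2}\right) - 5 = -5 + L^{2} + \frac{L \sqrt{5}}{2}$)
$K{\left(v,r \right)} = 11 + v$
$\sqrt{339 + K{\left(-9,k{\left(0 \right)} \right)}} = \sqrt{339 + \left(11 - 9\right)} = \sqrt{339 + 2} = \sqrt{341}$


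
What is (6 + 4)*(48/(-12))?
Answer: -40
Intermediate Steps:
(6 + 4)*(48/(-12)) = 10*(48*(-1/12)) = 10*(-4) = -40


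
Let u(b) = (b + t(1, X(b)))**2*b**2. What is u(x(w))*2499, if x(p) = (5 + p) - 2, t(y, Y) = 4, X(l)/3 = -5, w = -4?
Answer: 22491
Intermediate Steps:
X(l) = -15 (X(l) = 3*(-5) = -15)
x(p) = 3 + p
u(b) = b**2*(4 + b)**2 (u(b) = (b + 4)**2*b**2 = (4 + b)**2*b**2 = b**2*(4 + b)**2)
u(x(w))*2499 = ((3 - 4)**2*(4 + (3 - 4))**2)*2499 = ((-1)**2*(4 - 1)**2)*2499 = (1*3**2)*2499 = (1*9)*2499 = 9*2499 = 22491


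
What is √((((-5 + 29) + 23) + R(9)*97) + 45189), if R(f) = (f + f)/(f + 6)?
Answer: √1133810/5 ≈ 212.96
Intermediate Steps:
R(f) = 2*f/(6 + f) (R(f) = (2*f)/(6 + f) = 2*f/(6 + f))
√((((-5 + 29) + 23) + R(9)*97) + 45189) = √((((-5 + 29) + 23) + (2*9/(6 + 9))*97) + 45189) = √(((24 + 23) + (2*9/15)*97) + 45189) = √((47 + (2*9*(1/15))*97) + 45189) = √((47 + (6/5)*97) + 45189) = √((47 + 582/5) + 45189) = √(817/5 + 45189) = √(226762/5) = √1133810/5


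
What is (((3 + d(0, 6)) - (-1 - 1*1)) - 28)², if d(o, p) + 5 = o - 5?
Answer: 1089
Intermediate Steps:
d(o, p) = -10 + o (d(o, p) = -5 + (o - 5) = -5 + (-5 + o) = -10 + o)
(((3 + d(0, 6)) - (-1 - 1*1)) - 28)² = (((3 + (-10 + 0)) - (-1 - 1*1)) - 28)² = (((3 - 10) - (-1 - 1)) - 28)² = ((-7 - 1*(-2)) - 28)² = ((-7 + 2) - 28)² = (-5 - 28)² = (-33)² = 1089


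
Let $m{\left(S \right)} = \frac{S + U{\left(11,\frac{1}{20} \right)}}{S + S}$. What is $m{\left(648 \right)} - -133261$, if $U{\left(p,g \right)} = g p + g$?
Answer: $\frac{287844841}{2160} \approx 1.3326 \cdot 10^{5}$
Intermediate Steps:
$U{\left(p,g \right)} = g + g p$
$m{\left(S \right)} = \frac{\frac{3}{5} + S}{2 S}$ ($m{\left(S \right)} = \frac{S + \frac{1 + 11}{20}}{S + S} = \frac{S + \frac{1}{20} \cdot 12}{2 S} = \left(S + \frac{3}{5}\right) \frac{1}{2 S} = \left(\frac{3}{5} + S\right) \frac{1}{2 S} = \frac{\frac{3}{5} + S}{2 S}$)
$m{\left(648 \right)} - -133261 = \frac{3 + 5 \cdot 648}{10 \cdot 648} - -133261 = \frac{1}{10} \cdot \frac{1}{648} \left(3 + 3240\right) + 133261 = \frac{1}{10} \cdot \frac{1}{648} \cdot 3243 + 133261 = \frac{1081}{2160} + 133261 = \frac{287844841}{2160}$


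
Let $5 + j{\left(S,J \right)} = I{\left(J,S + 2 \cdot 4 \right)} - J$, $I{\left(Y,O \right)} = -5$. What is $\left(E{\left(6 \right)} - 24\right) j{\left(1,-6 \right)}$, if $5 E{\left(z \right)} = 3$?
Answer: $\frac{468}{5} \approx 93.6$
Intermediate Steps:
$j{\left(S,J \right)} = -10 - J$ ($j{\left(S,J \right)} = -5 - \left(5 + J\right) = -10 - J$)
$E{\left(z \right)} = \frac{3}{5}$ ($E{\left(z \right)} = \frac{1}{5} \cdot 3 = \frac{3}{5}$)
$\left(E{\left(6 \right)} - 24\right) j{\left(1,-6 \right)} = \left(\frac{3}{5} - 24\right) \left(-10 - -6\right) = - \frac{117 \left(-10 + 6\right)}{5} = \left(- \frac{117}{5}\right) \left(-4\right) = \frac{468}{5}$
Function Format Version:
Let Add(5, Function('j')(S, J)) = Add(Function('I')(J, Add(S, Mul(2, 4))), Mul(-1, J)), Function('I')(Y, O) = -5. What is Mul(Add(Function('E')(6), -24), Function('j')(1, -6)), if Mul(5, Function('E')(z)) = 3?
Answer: Rational(468, 5) ≈ 93.600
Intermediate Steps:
Function('j')(S, J) = Add(-10, Mul(-1, J)) (Function('j')(S, J) = Add(-5, Add(-5, Mul(-1, J))) = Add(-10, Mul(-1, J)))
Function('E')(z) = Rational(3, 5) (Function('E')(z) = Mul(Rational(1, 5), 3) = Rational(3, 5))
Mul(Add(Function('E')(6), -24), Function('j')(1, -6)) = Mul(Add(Rational(3, 5), -24), Add(-10, Mul(-1, -6))) = Mul(Rational(-117, 5), Add(-10, 6)) = Mul(Rational(-117, 5), -4) = Rational(468, 5)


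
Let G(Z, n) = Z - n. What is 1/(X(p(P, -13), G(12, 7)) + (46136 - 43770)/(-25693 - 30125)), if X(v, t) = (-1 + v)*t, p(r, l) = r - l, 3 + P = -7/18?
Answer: 2658/114329 ≈ 0.023249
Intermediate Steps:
P = -61/18 (P = -3 - 7/18 = -61/18 ≈ -3.3889)
X(v, t) = t*(-1 + v)
1/(X(p(P, -13), G(12, 7)) + (46136 - 43770)/(-25693 - 30125)) = 1/((12 - 1*7)*(-1 + (-61/18 - 1*(-13))) + (46136 - 43770)/(-25693 - 30125)) = 1/((12 - 7)*(-1 + (-61/18 + 13)) + 2366/(-55818)) = 1/(5*(-1 + 173/18) + 2366*(-1/55818)) = 1/(5*(155/18) - 169/3987) = 1/(775/18 - 169/3987) = 1/(114329/2658) = 2658/114329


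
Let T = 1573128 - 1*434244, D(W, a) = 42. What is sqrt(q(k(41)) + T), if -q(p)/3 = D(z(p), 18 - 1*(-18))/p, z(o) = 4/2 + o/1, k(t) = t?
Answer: sqrt(1914458838)/41 ≈ 1067.2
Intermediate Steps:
z(o) = 2 + o (z(o) = 4*(1/2) + o*1 = 2 + o)
q(p) = -126/p
T = 1138884 (T = 1573128 - 434244 = 1138884)
sqrt(q(k(41)) + T) = sqrt(-126/41 + 1138884) = sqrt(46694118/41) = sqrt(1914458838)/41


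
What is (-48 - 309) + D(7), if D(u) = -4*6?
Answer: -381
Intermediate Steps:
D(u) = -24
(-48 - 309) + D(7) = (-48 - 309) - 24 = -357 - 24 = -381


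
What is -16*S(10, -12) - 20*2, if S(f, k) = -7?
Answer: 72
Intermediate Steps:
-16*S(10, -12) - 20*2 = -16*(-7) - 20*2 = 112 - 40 = 72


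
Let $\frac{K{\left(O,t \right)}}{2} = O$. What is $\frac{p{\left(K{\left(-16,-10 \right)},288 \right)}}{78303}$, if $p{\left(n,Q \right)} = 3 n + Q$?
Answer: $\frac{64}{26101} \approx 0.002452$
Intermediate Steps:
$K{\left(O,t \right)} = 2 O$
$p{\left(n,Q \right)} = Q + 3 n$
$\frac{p{\left(K{\left(-16,-10 \right)},288 \right)}}{78303} = \frac{288 + 3 \cdot 2 \left(-16\right)}{78303} = \left(288 + 3 \left(-32\right)\right) \frac{1}{78303} = \left(288 - 96\right) \frac{1}{78303} = 192 \cdot \frac{1}{78303} = \frac{64}{26101}$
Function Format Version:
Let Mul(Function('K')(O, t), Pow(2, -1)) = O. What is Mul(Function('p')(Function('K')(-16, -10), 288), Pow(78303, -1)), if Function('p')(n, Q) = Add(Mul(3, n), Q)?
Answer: Rational(64, 26101) ≈ 0.0024520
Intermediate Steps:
Function('K')(O, t) = Mul(2, O)
Function('p')(n, Q) = Add(Q, Mul(3, n))
Mul(Function('p')(Function('K')(-16, -10), 288), Pow(78303, -1)) = Mul(Add(288, Mul(3, Mul(2, -16))), Pow(78303, -1)) = Mul(Add(288, Mul(3, -32)), Rational(1, 78303)) = Mul(Add(288, -96), Rational(1, 78303)) = Mul(192, Rational(1, 78303)) = Rational(64, 26101)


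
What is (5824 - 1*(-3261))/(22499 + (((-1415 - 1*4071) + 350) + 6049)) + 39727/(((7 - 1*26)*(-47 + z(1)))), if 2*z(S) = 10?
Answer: 52074353/1037932 ≈ 50.171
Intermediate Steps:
z(S) = 5 (z(S) = (½)*10 = 5)
(5824 - 1*(-3261))/(22499 + (((-1415 - 1*4071) + 350) + 6049)) + 39727/(((7 - 1*26)*(-47 + z(1)))) = (5824 - 1*(-3261))/(22499 + (((-1415 - 1*4071) + 350) + 6049)) + 39727/(((7 - 1*26)*(-47 + 5))) = (5824 + 3261)/(22499 + (((-1415 - 4071) + 350) + 6049)) + 39727/(((7 - 26)*(-42))) = 9085/(22499 + ((-5486 + 350) + 6049)) + 39727/((-19*(-42))) = 9085/(22499 + (-5136 + 6049)) + 39727/798 = 9085/(22499 + 913) + 39727*(1/798) = 9085/23412 + 39727/798 = 52074353/1037932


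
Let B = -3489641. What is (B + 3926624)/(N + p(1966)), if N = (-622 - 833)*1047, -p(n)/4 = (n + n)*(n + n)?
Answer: -436983/63365881 ≈ -0.0068962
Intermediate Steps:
p(n) = -16*n**2 (p(n) = -4*(n + n)*(n + n) = -4*2*n*2*n = -16*n**2)
N = -1523385 (N = -1455*1047 = -1523385)
(B + 3926624)/(N + p(1966)) = (-3489641 + 3926624)/(-1523385 - 16*1966**2) = 436983/(-1523385 - 16*3865156) = 436983/(-1523385 - 61842496) = 436983/(-63365881) = 436983*(-1/63365881) = -436983/63365881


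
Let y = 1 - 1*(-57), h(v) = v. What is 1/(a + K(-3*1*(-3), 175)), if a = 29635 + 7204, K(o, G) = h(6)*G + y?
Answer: 1/37947 ≈ 2.6353e-5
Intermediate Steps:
y = 58 (y = 1 + 57 = 58)
K(o, G) = 58 + 6*G (K(o, G) = 6*G + 58 = 58 + 6*G)
a = 36839
1/(a + K(-3*1*(-3), 175)) = 1/(36839 + (58 + 6*175)) = 1/(36839 + (58 + 1050)) = 1/(36839 + 1108) = 1/37947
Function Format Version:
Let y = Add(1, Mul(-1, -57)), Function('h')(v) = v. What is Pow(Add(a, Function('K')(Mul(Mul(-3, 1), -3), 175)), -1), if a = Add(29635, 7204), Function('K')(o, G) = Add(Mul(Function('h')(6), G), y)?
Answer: Rational(1, 37947) ≈ 2.6353e-5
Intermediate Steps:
y = 58 (y = Add(1, 57) = 58)
Function('K')(o, G) = Add(58, Mul(6, G)) (Function('K')(o, G) = Add(Mul(6, G), 58) = Add(58, Mul(6, G)))
a = 36839
Pow(Add(a, Function('K')(Mul(Mul(-3, 1), -3), 175)), -1) = Pow(Add(36839, Add(58, Mul(6, 175))), -1) = Pow(Add(36839, Add(58, 1050)), -1) = Pow(Add(36839, 1108), -1) = Pow(37947, -1) = Rational(1, 37947)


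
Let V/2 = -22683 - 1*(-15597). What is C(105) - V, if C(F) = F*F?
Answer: 25197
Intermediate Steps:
C(F) = F²
V = -14172 (V = 2*(-22683 - 1*(-15597)) = 2*(-22683 + 15597) = 2*(-7086) = -14172)
C(105) - V = 105² - 1*(-14172) = 11025 + 14172 = 25197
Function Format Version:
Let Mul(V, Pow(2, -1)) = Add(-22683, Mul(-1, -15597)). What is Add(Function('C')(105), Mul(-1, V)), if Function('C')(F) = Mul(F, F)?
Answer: 25197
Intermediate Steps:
Function('C')(F) = Pow(F, 2)
V = -14172 (V = Mul(2, Add(-22683, Mul(-1, -15597))) = Mul(2, Add(-22683, 15597)) = Mul(2, -7086) = -14172)
Add(Function('C')(105), Mul(-1, V)) = Add(Pow(105, 2), Mul(-1, -14172)) = Add(11025, 14172) = 25197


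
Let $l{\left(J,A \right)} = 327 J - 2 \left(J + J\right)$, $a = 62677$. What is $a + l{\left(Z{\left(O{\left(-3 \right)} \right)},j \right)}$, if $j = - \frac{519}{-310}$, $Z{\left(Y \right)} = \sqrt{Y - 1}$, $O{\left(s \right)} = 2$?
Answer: $63000$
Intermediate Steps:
$Z{\left(Y \right)} = \sqrt{-1 + Y}$
$j = \frac{519}{310}$ ($j = \left(-519\right) \left(- \frac{1}{310}\right) = \frac{519}{310} \approx 1.6742$)
$l{\left(J,A \right)} = 323 J$ ($l{\left(J,A \right)} = 327 J - 2 \cdot 2 J = 327 J - 4 J = 323 J$)
$a + l{\left(Z{\left(O{\left(-3 \right)} \right)},j \right)} = 62677 + 323 \sqrt{-1 + 2} = 62677 + 323 \sqrt{1} = 62677 + 323 \cdot 1 = 62677 + 323 = 63000$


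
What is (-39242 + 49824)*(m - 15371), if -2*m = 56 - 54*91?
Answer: -136952244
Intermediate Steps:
m = 2429 (m = -(56 - 54*91)/2 = -(56 - 4914)/2 = -1/2*(-4858) = 2429)
(-39242 + 49824)*(m - 15371) = (-39242 + 49824)*(2429 - 15371) = 10582*(-12942) = -136952244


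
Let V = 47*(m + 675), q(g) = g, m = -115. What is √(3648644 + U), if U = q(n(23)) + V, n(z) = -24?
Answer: 2*√918735 ≈ 1917.0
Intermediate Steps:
V = 26320 (V = 47*(-115 + 675) = 47*560 = 26320)
U = 26296 (U = -24 + 26320 = 26296)
√(3648644 + U) = √(3648644 + 26296) = √3674940 = 2*√918735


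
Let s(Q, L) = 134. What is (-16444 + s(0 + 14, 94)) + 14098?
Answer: -2212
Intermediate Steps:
(-16444 + s(0 + 14, 94)) + 14098 = (-16444 + 134) + 14098 = -16310 + 14098 = -2212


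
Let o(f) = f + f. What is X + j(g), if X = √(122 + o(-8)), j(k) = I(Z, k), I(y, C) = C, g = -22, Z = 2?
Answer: -22 + √106 ≈ -11.704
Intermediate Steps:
o(f) = 2*f
j(k) = k
X = √106 (X = √(122 + 2*(-8)) = √(122 - 16) = √106 ≈ 10.296)
X + j(g) = √106 - 22 = -22 + √106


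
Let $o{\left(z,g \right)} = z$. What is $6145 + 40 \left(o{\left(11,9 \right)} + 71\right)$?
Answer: $9425$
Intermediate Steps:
$6145 + 40 \left(o{\left(11,9 \right)} + 71\right) = 6145 + 40 \left(11 + 71\right) = 6145 + 40 \cdot 82 = 6145 + 3280 = 9425$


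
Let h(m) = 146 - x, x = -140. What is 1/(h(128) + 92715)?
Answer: 1/93001 ≈ 1.0753e-5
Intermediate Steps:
h(m) = 286 (h(m) = 146 - 1*(-140) = 146 + 140 = 286)
1/(h(128) + 92715) = 1/(286 + 92715) = 1/93001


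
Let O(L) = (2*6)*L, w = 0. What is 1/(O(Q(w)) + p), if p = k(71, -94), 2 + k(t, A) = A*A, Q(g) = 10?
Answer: 1/8954 ≈ 0.00011168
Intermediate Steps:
k(t, A) = -2 + A² (k(t, A) = -2 + A*A = -2 + A²)
O(L) = 12*L
p = 8834 (p = -2 + (-94)² = -2 + 8836 = 8834)
1/(O(Q(w)) + p) = 1/(12*10 + 8834) = 1/(120 + 8834) = 1/8954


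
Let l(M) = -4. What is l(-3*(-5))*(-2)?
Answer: 8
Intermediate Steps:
l(-3*(-5))*(-2) = -4*(-2) = 8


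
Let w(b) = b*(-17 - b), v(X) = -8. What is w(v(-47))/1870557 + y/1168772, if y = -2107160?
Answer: -29859687398/16562535197 ≈ -1.8028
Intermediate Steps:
w(v(-47))/1870557 + y/1168772 = -1*(-8)*(17 - 8)/1870557 - 2107160/1168772 = -1*(-8)*9*(1/1870557) - 2107160*1/1168772 = 72*(1/1870557) - 47890/26563 = 24/623519 - 47890/26563 = -29859687398/16562535197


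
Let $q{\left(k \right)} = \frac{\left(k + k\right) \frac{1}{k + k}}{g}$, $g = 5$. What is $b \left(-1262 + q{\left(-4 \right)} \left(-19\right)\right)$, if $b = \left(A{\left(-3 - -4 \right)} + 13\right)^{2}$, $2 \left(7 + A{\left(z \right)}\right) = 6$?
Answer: $- \frac{512649}{5} \approx -1.0253 \cdot 10^{5}$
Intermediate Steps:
$A{\left(z \right)} = -4$ ($A{\left(z \right)} = -7 + \frac{1}{2} \cdot 6 = -7 + 3 = -4$)
$b = 81$ ($b = \left(-4 + 13\right)^{2} = 9^{2} = 81$)
$q{\left(k \right)} = \frac{1}{5}$ ($q{\left(k \right)} = \frac{\left(k + k\right) \frac{1}{k + k}}{5} = \frac{2 k}{2 k} \frac{1}{5} = 2 k \frac{1}{2 k} \frac{1}{5} = 1 \cdot \frac{1}{5} = \frac{1}{5}$)
$b \left(-1262 + q{\left(-4 \right)} \left(-19\right)\right) = 81 \left(-1262 + \frac{1}{5} \left(-19\right)\right) = 81 \left(-1262 - \frac{19}{5}\right) = 81 \left(- \frac{6329}{5}\right) = - \frac{512649}{5}$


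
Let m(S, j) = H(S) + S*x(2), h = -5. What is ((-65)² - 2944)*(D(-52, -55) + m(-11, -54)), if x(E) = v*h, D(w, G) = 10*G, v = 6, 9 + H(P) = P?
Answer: -307440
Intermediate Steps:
H(P) = -9 + P
x(E) = -30 (x(E) = 6*(-5) = -30)
m(S, j) = -9 - 29*S (m(S, j) = (-9 + S) + S*(-30) = (-9 + S) - 30*S = -9 - 29*S)
((-65)² - 2944)*(D(-52, -55) + m(-11, -54)) = ((-65)² - 2944)*(10*(-55) + (-9 - 29*(-11))) = (4225 - 2944)*(-550 + (-9 + 319)) = 1281*(-550 + 310) = 1281*(-240) = -307440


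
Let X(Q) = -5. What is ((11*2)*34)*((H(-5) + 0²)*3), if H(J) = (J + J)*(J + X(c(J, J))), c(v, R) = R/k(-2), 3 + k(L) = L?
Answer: 224400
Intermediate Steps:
k(L) = -3 + L
c(v, R) = -R/5 (c(v, R) = R/(-3 - 2) = R/(-5) = R*(-⅕) = -R/5)
H(J) = 2*J*(-5 + J) (H(J) = (J + J)*(J - 5) = (2*J)*(-5 + J) = 2*J*(-5 + J))
((11*2)*34)*((H(-5) + 0²)*3) = ((11*2)*34)*((2*(-5)*(-5 - 5) + 0²)*3) = (22*34)*((2*(-5)*(-10) + 0)*3) = 748*((100 + 0)*3) = 748*(100*3) = 748*300 = 224400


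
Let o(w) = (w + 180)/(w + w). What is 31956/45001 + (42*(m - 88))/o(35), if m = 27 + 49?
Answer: -316152948/1935043 ≈ -163.38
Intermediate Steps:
m = 76
o(w) = (180 + w)/(2*w) (o(w) = (180 + w)/((2*w)) = (180 + w)*(1/(2*w)) = (180 + w)/(2*w))
31956/45001 + (42*(m - 88))/o(35) = 31956/45001 + (42*(76 - 88))/(((½)*(180 + 35)/35)) = 31956*(1/45001) + (42*(-12))/(((½)*(1/35)*215)) = 31956/45001 - 504/43/14 = 31956/45001 - 504*14/43 = 31956/45001 - 7056/43 = -316152948/1935043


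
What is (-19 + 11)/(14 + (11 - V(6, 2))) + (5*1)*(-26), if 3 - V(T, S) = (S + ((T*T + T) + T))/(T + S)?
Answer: -14722/113 ≈ -130.28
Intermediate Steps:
V(T, S) = 3 - (S + T² + 2*T)/(S + T) (V(T, S) = 3 - (S + ((T*T + T) + T))/(T + S) = 3 - (S + ((T² + T) + T))/(S + T) = 3 - (S + ((T + T²) + T))/(S + T) = 3 - (S + (T² + 2*T))/(S + T) = 3 - (S + T² + 2*T)/(S + T))
(-19 + 11)/(14 + (11 - V(6, 2))) + (5*1)*(-26) = (-19 + 11)/(14 + (11 - (6 - 1*6² + 2*2)/(2 + 6))) + (5*1)*(-26) = -8/(14 + (11 - (6 - 1*36 + 4)/8)) + 5*(-26) = -8/(14 + (11 - (6 - 36 + 4)/8)) - 130 = -8/(14 + (11 - (-26)/8)) - 130 = -8/(14 + (11 - 1*(-13/4))) - 130 = -8/(14 + (11 + 13/4)) - 130 = -8/(14 + 57/4) - 130 = -8/113/4 - 130 = -8*4/113 - 130 = -32/113 - 130 = -14722/113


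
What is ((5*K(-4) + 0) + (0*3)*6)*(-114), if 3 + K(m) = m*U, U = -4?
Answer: -7410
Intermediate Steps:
K(m) = -3 - 4*m (K(m) = -3 + m*(-4) = -3 - 4*m)
((5*K(-4) + 0) + (0*3)*6)*(-114) = ((5*(-3 - 4*(-4)) + 0) + (0*3)*6)*(-114) = ((5*(-3 + 16) + 0) + 0*6)*(-114) = ((5*13 + 0) + 0)*(-114) = ((65 + 0) + 0)*(-114) = (65 + 0)*(-114) = 65*(-114) = -7410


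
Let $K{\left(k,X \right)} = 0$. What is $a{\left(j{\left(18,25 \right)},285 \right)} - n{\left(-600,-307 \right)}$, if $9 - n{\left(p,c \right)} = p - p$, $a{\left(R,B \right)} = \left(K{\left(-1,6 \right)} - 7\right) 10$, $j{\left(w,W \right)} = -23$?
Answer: $-79$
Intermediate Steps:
$a{\left(R,B \right)} = -70$ ($a{\left(R,B \right)} = \left(0 - 7\right) 10 = \left(-7\right) 10 = -70$)
$n{\left(p,c \right)} = 9$ ($n{\left(p,c \right)} = 9 - \left(p - p\right) = 9 - 0 = 9 + 0 = 9$)
$a{\left(j{\left(18,25 \right)},285 \right)} - n{\left(-600,-307 \right)} = -70 - 9 = -79$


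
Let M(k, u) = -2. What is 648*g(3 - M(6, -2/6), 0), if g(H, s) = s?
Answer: 0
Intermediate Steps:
648*g(3 - M(6, -2/6), 0) = 648*0 = 0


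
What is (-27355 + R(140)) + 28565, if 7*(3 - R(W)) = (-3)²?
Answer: 8482/7 ≈ 1211.7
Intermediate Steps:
R(W) = 12/7 (R(W) = 3 - ⅐*(-3)² = 3 - ⅐*9 = 3 - 9/7 = 12/7)
(-27355 + R(140)) + 28565 = (-27355 + 12/7) + 28565 = -191473/7 + 28565 = 8482/7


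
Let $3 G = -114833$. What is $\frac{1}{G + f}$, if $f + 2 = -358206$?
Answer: $- \frac{3}{1189457} \approx -2.5222 \cdot 10^{-6}$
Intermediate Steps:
$f = -358208$ ($f = -2 - 358206 = -358208$)
$G = - \frac{114833}{3}$ ($G = \frac{1}{3} \left(-114833\right) = - \frac{114833}{3} \approx -38278.0$)
$\frac{1}{G + f} = \frac{1}{- \frac{114833}{3} - 358208} = \frac{1}{- \frac{1189457}{3}} = - \frac{3}{1189457}$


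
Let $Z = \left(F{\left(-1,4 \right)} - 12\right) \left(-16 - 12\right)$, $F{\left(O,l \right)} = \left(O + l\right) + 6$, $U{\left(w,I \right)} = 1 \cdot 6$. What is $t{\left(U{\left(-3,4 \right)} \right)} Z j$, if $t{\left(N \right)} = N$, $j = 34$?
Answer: $17136$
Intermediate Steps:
$U{\left(w,I \right)} = 6$
$F{\left(O,l \right)} = 6 + O + l$
$Z = 84$ ($Z = \left(\left(6 - 1 + 4\right) - 12\right) \left(-16 - 12\right) = \left(9 - 12\right) \left(-28\right) = \left(-3\right) \left(-28\right) = 84$)
$t{\left(U{\left(-3,4 \right)} \right)} Z j = 6 \cdot 84 \cdot 34 = 504 \cdot 34 = 17136$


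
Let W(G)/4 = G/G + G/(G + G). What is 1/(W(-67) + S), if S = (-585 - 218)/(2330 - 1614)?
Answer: 716/3493 ≈ 0.20498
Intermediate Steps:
W(G) = 6 (W(G) = 4*(G/G + G/(G + G)) = 4*(1 + G/((2*G))) = 4*(1 + G*(1/(2*G))) = 4*(1 + ½) = 4*(3/2) = 6)
S = -803/716 ≈ -1.1215
1/(W(-67) + S) = 1/(6 - 803/716) = 1/(3493/716) = 716/3493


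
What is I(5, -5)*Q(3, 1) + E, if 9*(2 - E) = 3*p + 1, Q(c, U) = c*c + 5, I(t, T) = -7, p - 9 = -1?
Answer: -889/9 ≈ -98.778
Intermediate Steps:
p = 8 (p = 9 - 1 = 8)
Q(c, U) = 5 + c² (Q(c, U) = c² + 5 = 5 + c²)
E = -7/9 (E = 2 - (3*8 + 1)/9 = 2 - (24 + 1)/9 = 2 - ⅑*25 = 2 - 25/9 = -7/9 ≈ -0.77778)
I(5, -5)*Q(3, 1) + E = -7*(5 + 3²) - 7/9 = -7*(5 + 9) - 7/9 = -7*14 - 7/9 = -98 - 7/9 = -889/9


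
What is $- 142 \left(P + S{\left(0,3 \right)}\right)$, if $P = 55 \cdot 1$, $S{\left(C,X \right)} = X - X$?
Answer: $-7810$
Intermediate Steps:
$S{\left(C,X \right)} = 0$
$P = 55$
$- 142 \left(P + S{\left(0,3 \right)}\right) = - 142 \left(55 + 0\right) = \left(-142\right) 55 = -7810$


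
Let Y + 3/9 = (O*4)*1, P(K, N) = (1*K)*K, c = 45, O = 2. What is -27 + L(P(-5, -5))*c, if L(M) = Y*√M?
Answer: 1698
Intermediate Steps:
P(K, N) = K² (P(K, N) = K*K = K²)
Y = 23/3 (Y = -⅓ + (2*4)*1 = -⅓ + 8*1 = -⅓ + 8 = 23/3 ≈ 7.6667)
L(M) = 23*√M/3
-27 + L(P(-5, -5))*c = -27 + (23*√((-5)²)/3)*45 = -27 + (23*√25/3)*45 = -27 + ((23/3)*5)*45 = -27 + (115/3)*45 = -27 + 1725 = 1698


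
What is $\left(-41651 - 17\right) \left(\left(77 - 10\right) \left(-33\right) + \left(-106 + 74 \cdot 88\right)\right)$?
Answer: $-174797260$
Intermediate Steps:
$\left(-41651 - 17\right) \left(\left(77 - 10\right) \left(-33\right) + \left(-106 + 74 \cdot 88\right)\right) = - 41668 \left(67 \left(-33\right) + \left(-106 + 6512\right)\right) = - 41668 \left(-2211 + 6406\right) = \left(-41668\right) 4195 = -174797260$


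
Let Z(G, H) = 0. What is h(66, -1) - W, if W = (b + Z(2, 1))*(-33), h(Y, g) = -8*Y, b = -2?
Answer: -594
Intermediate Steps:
W = 66 (W = (-2 + 0)*(-33) = -2*(-33) = 66)
h(66, -1) - W = -8*66 - 1*66 = -528 - 66 = -594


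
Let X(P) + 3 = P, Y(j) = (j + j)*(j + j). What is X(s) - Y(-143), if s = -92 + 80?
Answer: -81811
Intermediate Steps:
s = -12
Y(j) = 4*j² (Y(j) = (2*j)*(2*j) = 4*j²)
X(P) = -3 + P
X(s) - Y(-143) = (-3 - 12) - 4*(-143)² = -15 - 4*20449 = -15 - 1*81796 = -15 - 81796 = -81811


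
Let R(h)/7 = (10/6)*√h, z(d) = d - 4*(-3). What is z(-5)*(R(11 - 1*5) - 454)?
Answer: -3178 + 245*√6/3 ≈ -2978.0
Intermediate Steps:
z(d) = 12 + d (z(d) = d + 12 = 12 + d)
R(h) = 35*√h/3 (R(h) = 7*((10/6)*√h) = 7*((10*(⅙))*√h) = 7*(5*√h/3) = 35*√h/3)
z(-5)*(R(11 - 1*5) - 454) = (12 - 5)*(35*√(11 - 1*5)/3 - 454) = 7*(35*√(11 - 5)/3 - 454) = 7*(35*√6/3 - 454) = 7*(-454 + 35*√6/3) = -3178 + 245*√6/3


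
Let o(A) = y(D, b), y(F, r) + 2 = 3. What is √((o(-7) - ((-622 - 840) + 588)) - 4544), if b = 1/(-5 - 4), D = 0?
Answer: I*√3669 ≈ 60.572*I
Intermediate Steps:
b = -⅑ (b = 1/(-9) = -⅑ ≈ -0.11111)
y(F, r) = 1 (y(F, r) = -2 + 3 = 1)
o(A) = 1
√((o(-7) - ((-622 - 840) + 588)) - 4544) = √((1 - ((-622 - 840) + 588)) - 4544) = √((1 - (-1462 + 588)) - 4544) = √((1 - 1*(-874)) - 4544) = √((1 + 874) - 4544) = √(875 - 4544) = √(-3669) = I*√3669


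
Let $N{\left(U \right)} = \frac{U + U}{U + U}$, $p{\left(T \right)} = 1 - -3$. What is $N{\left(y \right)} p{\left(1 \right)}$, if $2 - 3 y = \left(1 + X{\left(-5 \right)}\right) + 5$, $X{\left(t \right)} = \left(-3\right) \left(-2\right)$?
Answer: $4$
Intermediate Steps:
$X{\left(t \right)} = 6$
$y = - \frac{10}{3}$ ($y = \frac{2}{3} - \frac{\left(1 + 6\right) + 5}{3} = \frac{2}{3} - \frac{7 + 5}{3} = \frac{2}{3} - 4 = - \frac{10}{3} \approx -3.3333$)
$p{\left(T \right)} = 4$ ($p{\left(T \right)} = 1 + 3 = 4$)
$N{\left(U \right)} = 1$ ($N{\left(U \right)} = \frac{2 U}{2 U} = 2 U \frac{1}{2 U} = 1$)
$N{\left(y \right)} p{\left(1 \right)} = 1 \cdot 4 = 4$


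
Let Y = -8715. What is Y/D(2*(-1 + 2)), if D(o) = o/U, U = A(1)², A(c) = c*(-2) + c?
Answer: -8715/2 ≈ -4357.5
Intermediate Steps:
A(c) = -c (A(c) = -2*c + c = -c)
U = 1 (U = (-1*1)² = (-1)² = 1)
D(o) = o (D(o) = o/1 = o*1 = o)
Y/D(2*(-1 + 2)) = -8715*1/(2*(-1 + 2)) = -8715/(2*1) = -8715/2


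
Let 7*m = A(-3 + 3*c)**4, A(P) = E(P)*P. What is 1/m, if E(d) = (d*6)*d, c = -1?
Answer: 7/2821109907456 ≈ 2.4813e-12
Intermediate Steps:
E(d) = 6*d**2 (E(d) = (6*d)*d = 6*d**2)
A(P) = 6*P**3 (A(P) = (6*P**2)*P = 6*P**3)
m = 2821109907456/7 (m = (6*(-3 + 3*(-1))**3)**4/7 = (6*(-3 - 3)**3)**4/7 = (6*(-6)**3)**4/7 = (6*(-216))**4/7 = (1/7)*(-1296)**4 = (1/7)*2821109907456 = 2821109907456/7 ≈ 4.0302e+11)
1/m = 1/(2821109907456/7) = 7/2821109907456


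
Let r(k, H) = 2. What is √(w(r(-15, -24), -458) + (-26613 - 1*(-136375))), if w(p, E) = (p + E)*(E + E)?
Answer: √527458 ≈ 726.26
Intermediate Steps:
w(p, E) = 2*E*(E + p) (w(p, E) = (E + p)*(2*E) = 2*E*(E + p))
√(w(r(-15, -24), -458) + (-26613 - 1*(-136375))) = √(2*(-458)*(-458 + 2) + (-26613 - 1*(-136375))) = √(2*(-458)*(-456) + (-26613 + 136375)) = √(417696 + 109762) = √527458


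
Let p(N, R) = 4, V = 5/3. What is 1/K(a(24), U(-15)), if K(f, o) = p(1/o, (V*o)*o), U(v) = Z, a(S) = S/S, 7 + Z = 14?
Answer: 1/4 ≈ 0.25000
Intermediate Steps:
V = 5/3 (V = 5*(1/3) = 5/3 ≈ 1.6667)
Z = 7 (Z = -7 + 14 = 7)
a(S) = 1
U(v) = 7
K(f, o) = 4
1/K(a(24), U(-15)) = 1/4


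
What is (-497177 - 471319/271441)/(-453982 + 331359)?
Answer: 134954693376/33284909743 ≈ 4.0545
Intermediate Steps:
(-497177 - 471319/271441)/(-453982 + 331359) = (-497177 - 471319*1/271441)/(-122623) = (-497177 - 471319/271441)*(-1/122623) = -134954693376/271441*(-1/122623) = 134954693376/33284909743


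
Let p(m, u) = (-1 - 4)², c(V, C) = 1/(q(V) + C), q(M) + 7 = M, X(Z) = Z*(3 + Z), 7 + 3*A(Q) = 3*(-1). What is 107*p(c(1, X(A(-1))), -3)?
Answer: 2675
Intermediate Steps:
A(Q) = -10/3 (A(Q) = -7/3 + (3*(-1))/3 = -7/3 + (⅓)*(-3) = -7/3 - 1 = -10/3)
q(M) = -7 + M
c(V, C) = 1/(-7 + C + V) (c(V, C) = 1/((-7 + V) + C) = 1/(-7 + C + V))
p(m, u) = 25 (p(m, u) = (-5)² = 25)
107*p(c(1, X(A(-1))), -3) = 107*25 = 2675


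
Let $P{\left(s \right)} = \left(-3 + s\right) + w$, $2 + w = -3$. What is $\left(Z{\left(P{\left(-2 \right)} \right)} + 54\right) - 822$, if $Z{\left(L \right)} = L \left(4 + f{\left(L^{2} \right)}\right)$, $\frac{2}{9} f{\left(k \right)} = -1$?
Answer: $-763$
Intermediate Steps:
$f{\left(k \right)} = - \frac{9}{2}$ ($f{\left(k \right)} = \frac{9}{2} \left(-1\right) = - \frac{9}{2}$)
$w = -5$ ($w = -2 - 3 = -5$)
$P{\left(s \right)} = -8 + s$ ($P{\left(s \right)} = \left(-3 + s\right) - 5 = -8 + s$)
$Z{\left(L \right)} = - \frac{L}{2}$ ($Z{\left(L \right)} = L \left(4 - \frac{9}{2}\right) = L \left(- \frac{1}{2}\right) = - \frac{L}{2}$)
$\left(Z{\left(P{\left(-2 \right)} \right)} + 54\right) - 822 = \left(- \frac{-8 - 2}{2} + 54\right) - 822 = \left(\left(- \frac{1}{2}\right) \left(-10\right) + 54\right) - 822 = \left(5 + 54\right) - 822 = 59 - 822 = -763$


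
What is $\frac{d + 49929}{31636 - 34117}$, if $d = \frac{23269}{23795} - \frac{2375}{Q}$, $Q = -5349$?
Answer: $- \frac{6355116887701}{315780327855} \approx -20.125$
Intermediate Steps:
$d = \frac{180979006}{127279455}$ ($d = \frac{23269}{23795} - \frac{2375}{-5349} = 23269 \cdot \frac{1}{23795} - - \frac{2375}{5349} = \frac{23269}{23795} + \frac{2375}{5349} = \frac{180979006}{127279455} \approx 1.4219$)
$\frac{d + 49929}{31636 - 34117} = \frac{\frac{180979006}{127279455} + 49929}{31636 - 34117} = \frac{6355116887701}{127279455 \left(-2481\right)} = \frac{6355116887701}{127279455} \left(- \frac{1}{2481}\right) = - \frac{6355116887701}{315780327855}$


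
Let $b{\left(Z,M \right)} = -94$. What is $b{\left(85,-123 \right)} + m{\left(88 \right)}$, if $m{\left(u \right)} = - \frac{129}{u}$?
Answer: $- \frac{8401}{88} \approx -95.466$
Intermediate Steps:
$b{\left(85,-123 \right)} + m{\left(88 \right)} = -94 - \frac{129}{88} = - \frac{8401}{88}$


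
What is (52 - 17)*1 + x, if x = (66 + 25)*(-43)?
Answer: -3878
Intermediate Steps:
x = -3913 (x = 91*(-43) = -3913)
(52 - 17)*1 + x = (52 - 17)*1 - 3913 = 35*1 - 3913 = 35 - 3913 = -3878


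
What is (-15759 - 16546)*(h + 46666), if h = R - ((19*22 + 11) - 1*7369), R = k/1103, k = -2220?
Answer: -1910039521390/1103 ≈ -1.7317e+9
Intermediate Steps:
R = -2220/1103 ≈ -2.0127
h = 7652600/1103 (h = -2220/1103 - ((19*22 + 11) - 1*7369) = -2220/1103 - ((418 + 11) - 7369) = -2220/1103 - (429 - 7369) = -2220/1103 - 1*(-6940) = -2220/1103 + 6940 = 7652600/1103 ≈ 6938.0)
(-15759 - 16546)*(h + 46666) = (-15759 - 16546)*(7652600/1103 + 46666) = -32305*59125198/1103 = -1910039521390/1103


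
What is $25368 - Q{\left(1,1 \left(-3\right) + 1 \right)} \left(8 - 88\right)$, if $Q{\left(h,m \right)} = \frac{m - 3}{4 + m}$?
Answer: $25168$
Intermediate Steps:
$Q{\left(h,m \right)} = \frac{-3 + m}{4 + m}$
$25368 - Q{\left(1,1 \left(-3\right) + 1 \right)} \left(8 - 88\right) = 25368 - \frac{-3 + \left(1 \left(-3\right) + 1\right)}{4 + \left(1 \left(-3\right) + 1\right)} \left(8 - 88\right) = 25368 - \frac{-3 + \left(-3 + 1\right)}{4 + \left(-3 + 1\right)} \left(-80\right) = 25368 - \frac{-3 - 2}{4 - 2} \left(-80\right) = 25368 - \frac{1}{2} \left(-5\right) \left(-80\right) = 25368 - \left(- \frac{5}{2}\right) \left(-80\right) = 25368 - 200 = 25168$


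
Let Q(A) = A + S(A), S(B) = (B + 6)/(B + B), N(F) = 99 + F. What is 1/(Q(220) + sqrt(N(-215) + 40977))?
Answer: 10672860/375838769 - 48400*sqrt(40861)/375838769 ≈ 0.0023660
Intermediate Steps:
S(B) = (6 + B)/(2*B) (S(B) = (6 + B)/((2*B)) = (6 + B)*(1/(2*B)) = (6 + B)/(2*B))
Q(A) = A + (6 + A)/(2*A)
1/(Q(220) + sqrt(N(-215) + 40977)) = 1/((1/2 + 220 + 3/220) + sqrt((99 - 215) + 40977)) = 1/((1/2 + 220 + 3*(1/220)) + sqrt(-116 + 40977)) = 1/((1/2 + 220 + 3/220) + sqrt(40861)) = 1/(48513/220 + sqrt(40861))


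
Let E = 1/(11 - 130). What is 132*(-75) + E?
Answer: -1178101/119 ≈ -9900.0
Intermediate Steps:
E = -1/119 (E = 1/(-119) = -1/119 ≈ -0.0084034)
132*(-75) + E = 132*(-75) - 1/119 = -9900 - 1/119 = -1178101/119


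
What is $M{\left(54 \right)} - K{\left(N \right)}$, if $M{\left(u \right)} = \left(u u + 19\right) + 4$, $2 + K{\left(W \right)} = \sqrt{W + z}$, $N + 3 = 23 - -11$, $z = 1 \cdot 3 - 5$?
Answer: $2941 - \sqrt{29} \approx 2935.6$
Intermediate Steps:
$z = -2$ ($z = 3 - 5 = -2$)
$N = 31$ ($N = -3 + \left(23 - -11\right) = -3 + \left(23 + 11\right) = -3 + 34 = 31$)
$K{\left(W \right)} = -2 + \sqrt{-2 + W}$ ($K{\left(W \right)} = -2 + \sqrt{W - 2} = -2 + \sqrt{-2 + W}$)
$M{\left(u \right)} = 23 + u^{2}$ ($M{\left(u \right)} = \left(u^{2} + 19\right) + 4 = \left(19 + u^{2}\right) + 4 = 23 + u^{2}$)
$M{\left(54 \right)} - K{\left(N \right)} = \left(23 + 54^{2}\right) - \left(-2 + \sqrt{-2 + 31}\right) = \left(23 + 2916\right) - \left(-2 + \sqrt{29}\right) = 2939 + \left(2 - \sqrt{29}\right) = 2941 - \sqrt{29}$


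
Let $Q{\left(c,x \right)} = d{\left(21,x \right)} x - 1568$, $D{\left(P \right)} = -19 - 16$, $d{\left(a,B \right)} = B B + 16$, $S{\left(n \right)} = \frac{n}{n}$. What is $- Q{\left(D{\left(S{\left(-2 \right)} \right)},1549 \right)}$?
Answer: $-3716695365$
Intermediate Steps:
$S{\left(n \right)} = 1$
$d{\left(a,B \right)} = 16 + B^{2}$ ($d{\left(a,B \right)} = B^{2} + 16 = 16 + B^{2}$)
$D{\left(P \right)} = -35$
$Q{\left(c,x \right)} = -1568 + x \left(16 + x^{2}\right)$ ($Q{\left(c,x \right)} = \left(16 + x^{2}\right) x - 1568 = x \left(16 + x^{2}\right) - 1568 = -1568 + x \left(16 + x^{2}\right)$)
$- Q{\left(D{\left(S{\left(-2 \right)} \right)},1549 \right)} = - (-1568 + 1549 \left(16 + 1549^{2}\right)) = - (-1568 + 1549 \left(16 + 2399401\right)) = - (-1568 + 1549 \cdot 2399417) = - (-1568 + 3716696933) = \left(-1\right) 3716695365 = -3716695365$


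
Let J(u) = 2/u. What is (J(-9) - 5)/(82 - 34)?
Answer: -47/432 ≈ -0.10880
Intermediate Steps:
(J(-9) - 5)/(82 - 34) = (2/(-9) - 5)/(82 - 34) = (2*(-⅑) - 5)/48 = (-2/9 - 5)*(1/48) = -47/9*1/48 = -47/432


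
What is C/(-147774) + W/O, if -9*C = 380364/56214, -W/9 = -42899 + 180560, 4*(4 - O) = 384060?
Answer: 7718934977501590/598170202274997 ≈ 12.904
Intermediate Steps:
O = -96011 (O = 4 - 1/4*384060 = 4 - 96015 = -96011)
W = -1238949 (W = -9*(-42899 + 180560) = -9*137661 = -1238949)
C = -63394/84321 (C = -126788/(3*56214) = -1/9*63394/9369 = -63394/84321 ≈ -0.75182)
C/(-147774) + W/O = -63394/84321/(-147774) - 1238949/(-96011) = -63394/84321*(-1/147774) - 1238949*(-1/96011) = 31697/6230225727 + 1238949/96011 = 7718934977501590/598170202274997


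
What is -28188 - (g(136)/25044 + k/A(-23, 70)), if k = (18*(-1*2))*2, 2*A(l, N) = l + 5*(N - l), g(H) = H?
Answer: -39002756750/1383681 ≈ -28188.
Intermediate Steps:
A(l, N) = -2*l + 5*N/2 (A(l, N) = (l + 5*(N - l))/2 = (l + (-5*l + 5*N))/2 = (-4*l + 5*N)/2 = -2*l + 5*N/2)
k = -72 (k = (18*(-2))*2 = -36*2 = -72)
-28188 - (g(136)/25044 + k/A(-23, 70)) = -28188 - (136/25044 - 72/(-2*(-23) + (5/2)*70)) = -28188 - (136*(1/25044) - 72/(46 + 175)) = -28188 - (34/6261 - 72/221) = -28188 - 1*(-443278/1383681) = -28188 + 443278/1383681 = -39002756750/1383681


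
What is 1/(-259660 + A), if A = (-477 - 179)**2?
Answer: 1/170676 ≈ 5.8591e-6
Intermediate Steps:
A = 430336 (A = (-656)**2 = 430336)
1/(-259660 + A) = 1/(-259660 + 430336) = 1/170676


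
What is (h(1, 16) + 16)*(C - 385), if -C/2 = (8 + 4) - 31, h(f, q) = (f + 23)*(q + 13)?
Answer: -247064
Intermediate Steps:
h(f, q) = (13 + q)*(23 + f) (h(f, q) = (23 + f)*(13 + q) = (13 + q)*(23 + f))
C = 38 (C = -2*((8 + 4) - 31) = -2*(12 - 31) = -2*(-19) = 38)
(h(1, 16) + 16)*(C - 385) = ((299 + 13*1 + 23*16 + 1*16) + 16)*(38 - 385) = ((299 + 13 + 368 + 16) + 16)*(-347) = (696 + 16)*(-347) = 712*(-347) = -247064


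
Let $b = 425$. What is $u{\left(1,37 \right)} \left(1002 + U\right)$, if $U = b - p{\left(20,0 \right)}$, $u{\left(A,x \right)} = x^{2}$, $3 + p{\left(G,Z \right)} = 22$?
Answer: $1927552$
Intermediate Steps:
$p{\left(G,Z \right)} = 19$ ($p{\left(G,Z \right)} = -3 + 22 = 19$)
$U = 406$ ($U = 425 - 19 = 406$)
$u{\left(1,37 \right)} \left(1002 + U\right) = 37^{2} \left(1002 + 406\right) = 1369 \cdot 1408 = 1927552$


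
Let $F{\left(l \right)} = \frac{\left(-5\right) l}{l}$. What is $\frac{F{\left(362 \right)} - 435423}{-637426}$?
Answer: $\frac{217714}{318713} \approx 0.6831$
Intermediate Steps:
$F{\left(l \right)} = -5$
$\frac{F{\left(362 \right)} - 435423}{-637426} = \frac{-5 - 435423}{-637426} = \left(-5 - 435423\right) \left(- \frac{1}{637426}\right) = \left(-435428\right) \left(- \frac{1}{637426}\right) = \frac{217714}{318713}$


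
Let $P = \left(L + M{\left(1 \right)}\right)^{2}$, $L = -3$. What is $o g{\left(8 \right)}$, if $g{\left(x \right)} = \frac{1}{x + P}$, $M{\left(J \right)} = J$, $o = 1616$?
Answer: $\frac{404}{3} \approx 134.67$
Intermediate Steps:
$P = 4$ ($P = \left(-3 + 1\right)^{2} = \left(-2\right)^{2} = 4$)
$g{\left(x \right)} = \frac{1}{4 + x}$ ($g{\left(x \right)} = \frac{1}{x + 4} = \frac{1}{4 + x}$)
$o g{\left(8 \right)} = \frac{1616}{4 + 8} = \frac{1616}{12} = 1616 \cdot \frac{1}{12} = \frac{404}{3}$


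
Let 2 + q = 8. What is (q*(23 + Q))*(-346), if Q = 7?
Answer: -62280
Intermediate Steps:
q = 6 (q = -2 + 8 = 6)
(q*(23 + Q))*(-346) = (6*(23 + 7))*(-346) = (6*30)*(-346) = 180*(-346) = -62280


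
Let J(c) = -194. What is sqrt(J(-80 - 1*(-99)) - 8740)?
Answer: I*sqrt(8934) ≈ 94.52*I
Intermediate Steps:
sqrt(J(-80 - 1*(-99)) - 8740) = sqrt(-194 - 8740) = sqrt(-8934) = I*sqrt(8934)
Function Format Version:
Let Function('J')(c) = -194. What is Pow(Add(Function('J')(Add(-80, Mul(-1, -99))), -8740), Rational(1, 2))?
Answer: Mul(I, Pow(8934, Rational(1, 2))) ≈ Mul(94.520, I)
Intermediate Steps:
Pow(Add(Function('J')(Add(-80, Mul(-1, -99))), -8740), Rational(1, 2)) = Pow(Add(-194, -8740), Rational(1, 2)) = Pow(-8934, Rational(1, 2)) = Mul(I, Pow(8934, Rational(1, 2)))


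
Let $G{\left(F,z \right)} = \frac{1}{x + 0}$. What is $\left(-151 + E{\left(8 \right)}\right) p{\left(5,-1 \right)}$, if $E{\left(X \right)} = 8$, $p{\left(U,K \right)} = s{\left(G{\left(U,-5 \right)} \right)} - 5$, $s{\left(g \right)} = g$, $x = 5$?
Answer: $\frac{3432}{5} \approx 686.4$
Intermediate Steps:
$G{\left(F,z \right)} = \frac{1}{5}$ ($G{\left(F,z \right)} = \frac{1}{5 + 0} = \frac{1}{5}$)
$p{\left(U,K \right)} = - \frac{24}{5}$ ($p{\left(U,K \right)} = \frac{1}{5} - 5 = - \frac{24}{5}$)
$\left(-151 + E{\left(8 \right)}\right) p{\left(5,-1 \right)} = \left(-151 + 8\right) \left(- \frac{24}{5}\right) = \left(-143\right) \left(- \frac{24}{5}\right) = \frac{3432}{5}$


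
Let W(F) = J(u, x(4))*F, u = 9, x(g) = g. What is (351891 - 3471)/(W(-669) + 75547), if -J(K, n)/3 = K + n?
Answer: 174210/50819 ≈ 3.4280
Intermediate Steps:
J(K, n) = -3*K - 3*n (J(K, n) = -3*(K + n) = -3*K - 3*n)
W(F) = -39*F (W(F) = (-3*9 - 3*4)*F = (-27 - 12)*F = -39*F)
(351891 - 3471)/(W(-669) + 75547) = (351891 - 3471)/(-39*(-669) + 75547) = 348420/(26091 + 75547) = 348420/101638 = 348420*(1/101638) = 174210/50819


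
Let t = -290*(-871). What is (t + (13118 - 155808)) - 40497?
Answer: 69403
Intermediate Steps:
t = 252590
(t + (13118 - 155808)) - 40497 = (252590 + (13118 - 155808)) - 40497 = (252590 - 142690) - 40497 = 109900 - 40497 = 69403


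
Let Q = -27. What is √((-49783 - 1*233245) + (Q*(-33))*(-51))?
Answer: I*√328469 ≈ 573.12*I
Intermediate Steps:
√((-49783 - 1*233245) + (Q*(-33))*(-51)) = √((-49783 - 1*233245) - 27*(-33)*(-51)) = √((-49783 - 233245) + 891*(-51)) = √(-283028 - 45441) = √(-328469) = I*√328469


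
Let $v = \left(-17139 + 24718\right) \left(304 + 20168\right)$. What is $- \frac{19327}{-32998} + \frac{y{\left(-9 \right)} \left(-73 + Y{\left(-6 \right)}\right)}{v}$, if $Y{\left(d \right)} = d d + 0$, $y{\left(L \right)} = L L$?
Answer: $\frac{71395857385}{121901909272} \approx 0.58568$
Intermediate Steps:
$y{\left(L \right)} = L^{2}$
$Y{\left(d \right)} = d^{2}$ ($Y{\left(d \right)} = d^{2} + 0 = d^{2}$)
$v = 155157288$ ($v = 7579 \cdot 20472 = 155157288$)
$- \frac{19327}{-32998} + \frac{y{\left(-9 \right)} \left(-73 + Y{\left(-6 \right)}\right)}{v} = - \frac{19327}{-32998} + \frac{\left(-9\right)^{2} \left(-73 + \left(-6\right)^{2}\right)}{155157288} = \left(-19327\right) \left(- \frac{1}{32998}\right) + 81 \left(-73 + 36\right) \frac{1}{155157288} = \frac{2761}{4714} + 81 \left(-37\right) \frac{1}{155157288} = \frac{2761}{4714} - \frac{999}{51719096} = \frac{71395857385}{121901909272}$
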